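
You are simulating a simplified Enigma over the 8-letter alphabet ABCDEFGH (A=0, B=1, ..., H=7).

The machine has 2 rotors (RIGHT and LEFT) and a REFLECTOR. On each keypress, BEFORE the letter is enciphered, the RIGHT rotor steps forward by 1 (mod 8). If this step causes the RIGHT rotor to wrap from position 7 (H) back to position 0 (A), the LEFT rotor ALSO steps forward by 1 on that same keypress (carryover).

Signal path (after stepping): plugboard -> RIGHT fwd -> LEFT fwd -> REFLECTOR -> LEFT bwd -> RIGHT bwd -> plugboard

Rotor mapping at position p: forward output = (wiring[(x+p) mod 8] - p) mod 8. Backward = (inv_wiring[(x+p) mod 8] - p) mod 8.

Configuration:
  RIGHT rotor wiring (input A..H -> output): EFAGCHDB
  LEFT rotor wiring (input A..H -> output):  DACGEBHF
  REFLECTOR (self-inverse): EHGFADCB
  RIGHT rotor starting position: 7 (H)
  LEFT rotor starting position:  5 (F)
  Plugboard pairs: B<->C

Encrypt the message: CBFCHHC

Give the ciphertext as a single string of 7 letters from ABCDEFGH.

Char 1 ('C'): step: R->0, L->6 (L advanced); C->plug->B->R->F->L->A->refl->E->L'->E->R'->A->plug->A
Char 2 ('B'): step: R->1, L=6; B->plug->C->R->F->L->A->refl->E->L'->E->R'->A->plug->A
Char 3 ('F'): step: R->2, L=6; F->plug->F->R->H->L->D->refl->F->L'->C->R'->G->plug->G
Char 4 ('C'): step: R->3, L=6; C->plug->B->R->H->L->D->refl->F->L'->C->R'->G->plug->G
Char 5 ('H'): step: R->4, L=6; H->plug->H->R->C->L->F->refl->D->L'->H->R'->C->plug->B
Char 6 ('H'): step: R->5, L=6; H->plug->H->R->F->L->A->refl->E->L'->E->R'->C->plug->B
Char 7 ('C'): step: R->6, L=6; C->plug->B->R->D->L->C->refl->G->L'->G->R'->C->plug->B

Answer: AAGGBBB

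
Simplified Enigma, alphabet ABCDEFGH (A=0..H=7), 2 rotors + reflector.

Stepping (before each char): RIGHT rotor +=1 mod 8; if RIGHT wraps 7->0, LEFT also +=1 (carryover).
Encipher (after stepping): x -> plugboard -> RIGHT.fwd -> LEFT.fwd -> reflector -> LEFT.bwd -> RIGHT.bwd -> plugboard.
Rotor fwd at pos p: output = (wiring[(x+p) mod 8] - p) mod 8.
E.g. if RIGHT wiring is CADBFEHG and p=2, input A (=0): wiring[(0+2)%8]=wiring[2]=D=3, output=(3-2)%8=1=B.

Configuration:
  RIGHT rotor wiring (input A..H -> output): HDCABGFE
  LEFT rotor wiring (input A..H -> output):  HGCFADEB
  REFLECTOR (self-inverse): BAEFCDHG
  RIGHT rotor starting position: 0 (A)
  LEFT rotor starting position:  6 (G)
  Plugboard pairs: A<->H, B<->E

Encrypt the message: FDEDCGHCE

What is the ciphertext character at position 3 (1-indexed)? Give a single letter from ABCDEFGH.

Char 1 ('F'): step: R->1, L=6; F->plug->F->R->E->L->E->refl->C->L'->G->R'->H->plug->A
Char 2 ('D'): step: R->2, L=6; D->plug->D->R->E->L->E->refl->C->L'->G->R'->B->plug->E
Char 3 ('E'): step: R->3, L=6; E->plug->B->R->G->L->C->refl->E->L'->E->R'->F->plug->F

F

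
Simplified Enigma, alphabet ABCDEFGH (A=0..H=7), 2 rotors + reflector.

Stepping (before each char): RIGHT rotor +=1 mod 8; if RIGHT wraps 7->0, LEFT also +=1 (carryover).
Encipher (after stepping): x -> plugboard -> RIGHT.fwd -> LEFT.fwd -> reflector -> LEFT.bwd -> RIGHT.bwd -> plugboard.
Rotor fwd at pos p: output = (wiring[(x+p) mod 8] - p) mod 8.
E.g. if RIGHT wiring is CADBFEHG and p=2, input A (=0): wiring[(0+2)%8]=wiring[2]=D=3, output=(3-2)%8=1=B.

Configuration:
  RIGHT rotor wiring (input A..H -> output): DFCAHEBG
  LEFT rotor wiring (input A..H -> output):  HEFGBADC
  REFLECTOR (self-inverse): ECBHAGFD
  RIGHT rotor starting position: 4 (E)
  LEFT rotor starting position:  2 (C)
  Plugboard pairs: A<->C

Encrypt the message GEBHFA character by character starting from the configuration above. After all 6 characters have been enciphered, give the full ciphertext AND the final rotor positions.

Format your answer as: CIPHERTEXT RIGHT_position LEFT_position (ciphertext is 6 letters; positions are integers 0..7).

Char 1 ('G'): step: R->5, L=2; G->plug->G->R->D->L->G->refl->F->L'->G->R'->D->plug->D
Char 2 ('E'): step: R->6, L=2; E->plug->E->R->E->L->B->refl->C->L'->H->R'->D->plug->D
Char 3 ('B'): step: R->7, L=2; B->plug->B->R->E->L->B->refl->C->L'->H->R'->A->plug->C
Char 4 ('H'): step: R->0, L->3 (L advanced); H->plug->H->R->G->L->B->refl->C->L'->H->R'->E->plug->E
Char 5 ('F'): step: R->1, L=3; F->plug->F->R->A->L->D->refl->H->L'->E->R'->A->plug->C
Char 6 ('A'): step: R->2, L=3; A->plug->C->R->F->L->E->refl->A->L'->D->R'->H->plug->H
Final: ciphertext=DDCECH, RIGHT=2, LEFT=3

Answer: DDCECH 2 3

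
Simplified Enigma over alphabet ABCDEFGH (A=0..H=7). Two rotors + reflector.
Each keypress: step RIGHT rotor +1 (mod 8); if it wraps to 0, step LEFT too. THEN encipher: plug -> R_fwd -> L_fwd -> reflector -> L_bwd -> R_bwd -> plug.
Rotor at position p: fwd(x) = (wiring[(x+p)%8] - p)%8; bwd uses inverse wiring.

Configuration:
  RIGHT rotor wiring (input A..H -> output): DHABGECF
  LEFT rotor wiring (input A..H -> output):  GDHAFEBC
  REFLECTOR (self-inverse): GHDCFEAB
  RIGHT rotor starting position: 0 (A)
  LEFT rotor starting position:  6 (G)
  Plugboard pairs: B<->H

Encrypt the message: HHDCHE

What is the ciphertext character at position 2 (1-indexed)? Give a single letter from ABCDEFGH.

Char 1 ('H'): step: R->1, L=6; H->plug->B->R->H->L->G->refl->A->L'->C->R'->H->plug->B
Char 2 ('H'): step: R->2, L=6; H->plug->B->R->H->L->G->refl->A->L'->C->R'->D->plug->D

D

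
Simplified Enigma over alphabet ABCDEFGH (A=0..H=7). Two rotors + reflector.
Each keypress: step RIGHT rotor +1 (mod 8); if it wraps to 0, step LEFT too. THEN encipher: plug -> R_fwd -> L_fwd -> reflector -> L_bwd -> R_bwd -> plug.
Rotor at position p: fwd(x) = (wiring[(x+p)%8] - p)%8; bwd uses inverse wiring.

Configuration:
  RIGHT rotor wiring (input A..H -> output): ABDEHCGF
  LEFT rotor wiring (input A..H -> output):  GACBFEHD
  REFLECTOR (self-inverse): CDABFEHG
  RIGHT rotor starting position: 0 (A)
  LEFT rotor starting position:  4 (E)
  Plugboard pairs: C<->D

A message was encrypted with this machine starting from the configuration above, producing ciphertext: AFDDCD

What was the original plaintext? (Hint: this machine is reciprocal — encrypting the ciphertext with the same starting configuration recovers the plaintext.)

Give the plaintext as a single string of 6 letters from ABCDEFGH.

Answer: BGFHFA

Derivation:
Char 1 ('A'): step: R->1, L=4; A->plug->A->R->A->L->B->refl->D->L'->C->R'->B->plug->B
Char 2 ('F'): step: R->2, L=4; F->plug->F->R->D->L->H->refl->G->L'->G->R'->G->plug->G
Char 3 ('D'): step: R->3, L=4; D->plug->C->R->H->L->F->refl->E->L'->F->R'->F->plug->F
Char 4 ('D'): step: R->4, L=4; D->plug->C->R->C->L->D->refl->B->L'->A->R'->H->plug->H
Char 5 ('C'): step: R->5, L=4; C->plug->D->R->D->L->H->refl->G->L'->G->R'->F->plug->F
Char 6 ('D'): step: R->6, L=4; D->plug->C->R->C->L->D->refl->B->L'->A->R'->A->plug->A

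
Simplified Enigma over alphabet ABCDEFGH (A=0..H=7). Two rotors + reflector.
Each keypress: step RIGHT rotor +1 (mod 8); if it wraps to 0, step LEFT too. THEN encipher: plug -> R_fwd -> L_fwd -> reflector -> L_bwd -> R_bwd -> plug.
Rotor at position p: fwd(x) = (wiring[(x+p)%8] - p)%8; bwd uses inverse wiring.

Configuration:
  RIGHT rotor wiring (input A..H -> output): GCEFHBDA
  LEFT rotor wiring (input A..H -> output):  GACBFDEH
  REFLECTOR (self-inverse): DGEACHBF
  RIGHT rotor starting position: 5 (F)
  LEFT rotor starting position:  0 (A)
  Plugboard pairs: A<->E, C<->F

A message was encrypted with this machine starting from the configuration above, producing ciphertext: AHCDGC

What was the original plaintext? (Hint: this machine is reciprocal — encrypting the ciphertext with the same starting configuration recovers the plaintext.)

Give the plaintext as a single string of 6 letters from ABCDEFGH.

Answer: BBEEBB

Derivation:
Char 1 ('A'): step: R->6, L=0; A->plug->E->R->G->L->E->refl->C->L'->C->R'->B->plug->B
Char 2 ('H'): step: R->7, L=0; H->plug->H->R->E->L->F->refl->H->L'->H->R'->B->plug->B
Char 3 ('C'): step: R->0, L->1 (L advanced); C->plug->F->R->B->L->B->refl->G->L'->G->R'->A->plug->E
Char 4 ('D'): step: R->1, L=1; D->plug->D->R->G->L->G->refl->B->L'->B->R'->A->plug->E
Char 5 ('G'): step: R->2, L=1; G->plug->G->R->E->L->C->refl->E->L'->D->R'->B->plug->B
Char 6 ('C'): step: R->3, L=1; C->plug->F->R->D->L->E->refl->C->L'->E->R'->B->plug->B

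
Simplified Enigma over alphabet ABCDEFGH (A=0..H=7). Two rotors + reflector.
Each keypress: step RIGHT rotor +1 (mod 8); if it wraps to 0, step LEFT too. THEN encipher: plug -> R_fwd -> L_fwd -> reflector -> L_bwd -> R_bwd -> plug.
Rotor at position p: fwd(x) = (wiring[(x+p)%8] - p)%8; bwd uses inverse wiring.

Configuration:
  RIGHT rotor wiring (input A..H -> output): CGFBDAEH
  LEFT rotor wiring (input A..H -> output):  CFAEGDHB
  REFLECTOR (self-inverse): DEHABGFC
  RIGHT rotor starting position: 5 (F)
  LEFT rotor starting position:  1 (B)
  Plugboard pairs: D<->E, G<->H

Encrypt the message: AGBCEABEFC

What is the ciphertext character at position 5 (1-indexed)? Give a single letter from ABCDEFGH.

Char 1 ('A'): step: R->6, L=1; A->plug->A->R->G->L->A->refl->D->L'->C->R'->H->plug->G
Char 2 ('G'): step: R->7, L=1; G->plug->H->R->F->L->G->refl->F->L'->D->R'->B->plug->B
Char 3 ('B'): step: R->0, L->2 (L advanced); B->plug->B->R->G->L->A->refl->D->L'->H->R'->H->plug->G
Char 4 ('C'): step: R->1, L=2; C->plug->C->R->A->L->G->refl->F->L'->E->R'->B->plug->B
Char 5 ('E'): step: R->2, L=2; E->plug->D->R->G->L->A->refl->D->L'->H->R'->B->plug->B

B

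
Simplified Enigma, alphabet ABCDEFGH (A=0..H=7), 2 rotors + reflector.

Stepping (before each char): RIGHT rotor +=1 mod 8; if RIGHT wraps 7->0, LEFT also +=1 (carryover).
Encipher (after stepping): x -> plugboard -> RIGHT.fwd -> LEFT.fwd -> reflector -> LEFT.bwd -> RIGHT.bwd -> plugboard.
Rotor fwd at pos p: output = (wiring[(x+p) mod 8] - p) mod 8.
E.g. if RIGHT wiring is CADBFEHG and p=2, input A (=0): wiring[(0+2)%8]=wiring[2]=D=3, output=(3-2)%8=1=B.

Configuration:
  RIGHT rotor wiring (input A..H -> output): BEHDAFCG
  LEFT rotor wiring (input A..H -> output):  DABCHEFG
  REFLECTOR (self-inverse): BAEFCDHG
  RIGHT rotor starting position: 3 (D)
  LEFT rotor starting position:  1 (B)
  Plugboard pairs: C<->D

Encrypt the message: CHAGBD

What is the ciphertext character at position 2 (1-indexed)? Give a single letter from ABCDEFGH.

Char 1 ('C'): step: R->4, L=1; C->plug->D->R->C->L->B->refl->A->L'->B->R'->B->plug->B
Char 2 ('H'): step: R->5, L=1; H->plug->H->R->D->L->G->refl->H->L'->A->R'->A->plug->A

A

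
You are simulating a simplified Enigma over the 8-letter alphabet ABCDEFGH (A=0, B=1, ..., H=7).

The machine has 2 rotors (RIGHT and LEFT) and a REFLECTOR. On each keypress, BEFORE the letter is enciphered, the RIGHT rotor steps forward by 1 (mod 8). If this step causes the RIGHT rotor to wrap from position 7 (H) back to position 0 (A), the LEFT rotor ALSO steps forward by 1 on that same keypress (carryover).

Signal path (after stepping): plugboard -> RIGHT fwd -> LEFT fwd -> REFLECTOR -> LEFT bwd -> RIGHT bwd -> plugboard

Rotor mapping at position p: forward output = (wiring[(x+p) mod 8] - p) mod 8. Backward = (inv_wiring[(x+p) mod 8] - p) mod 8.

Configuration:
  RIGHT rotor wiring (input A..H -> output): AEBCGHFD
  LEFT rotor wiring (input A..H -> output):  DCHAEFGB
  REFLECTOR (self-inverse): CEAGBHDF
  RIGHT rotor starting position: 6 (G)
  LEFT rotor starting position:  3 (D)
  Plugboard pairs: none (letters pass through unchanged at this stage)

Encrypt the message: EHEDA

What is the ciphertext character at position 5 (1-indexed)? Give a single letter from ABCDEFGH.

Char 1 ('E'): step: R->7, L=3; E->plug->E->R->D->L->D->refl->G->L'->E->R'->A->plug->A
Char 2 ('H'): step: R->0, L->4 (L advanced); H->plug->H->R->D->L->F->refl->H->L'->E->R'->B->plug->B
Char 3 ('E'): step: R->1, L=4; E->plug->E->R->G->L->D->refl->G->L'->F->R'->D->plug->D
Char 4 ('D'): step: R->2, L=4; D->plug->D->R->F->L->G->refl->D->L'->G->R'->G->plug->G
Char 5 ('A'): step: R->3, L=4; A->plug->A->R->H->L->E->refl->B->L'->B->R'->G->plug->G

G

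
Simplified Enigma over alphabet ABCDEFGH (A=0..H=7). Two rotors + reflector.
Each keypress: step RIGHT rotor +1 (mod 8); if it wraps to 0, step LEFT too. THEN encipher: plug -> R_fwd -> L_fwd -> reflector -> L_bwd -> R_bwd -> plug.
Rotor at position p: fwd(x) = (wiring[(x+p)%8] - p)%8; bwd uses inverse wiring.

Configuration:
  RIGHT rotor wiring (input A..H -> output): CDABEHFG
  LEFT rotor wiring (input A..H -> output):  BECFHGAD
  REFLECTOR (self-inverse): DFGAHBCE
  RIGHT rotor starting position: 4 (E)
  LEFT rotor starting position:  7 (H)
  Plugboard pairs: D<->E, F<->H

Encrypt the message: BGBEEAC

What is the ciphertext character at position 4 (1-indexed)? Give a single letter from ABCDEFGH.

Char 1 ('B'): step: R->5, L=7; B->plug->B->R->A->L->E->refl->H->L'->G->R'->E->plug->D
Char 2 ('G'): step: R->6, L=7; G->plug->G->R->G->L->H->refl->E->L'->A->R'->B->plug->B
Char 3 ('B'): step: R->7, L=7; B->plug->B->R->D->L->D->refl->A->L'->F->R'->F->plug->H
Char 4 ('E'): step: R->0, L->0 (L advanced); E->plug->D->R->B->L->E->refl->H->L'->E->R'->E->plug->D

D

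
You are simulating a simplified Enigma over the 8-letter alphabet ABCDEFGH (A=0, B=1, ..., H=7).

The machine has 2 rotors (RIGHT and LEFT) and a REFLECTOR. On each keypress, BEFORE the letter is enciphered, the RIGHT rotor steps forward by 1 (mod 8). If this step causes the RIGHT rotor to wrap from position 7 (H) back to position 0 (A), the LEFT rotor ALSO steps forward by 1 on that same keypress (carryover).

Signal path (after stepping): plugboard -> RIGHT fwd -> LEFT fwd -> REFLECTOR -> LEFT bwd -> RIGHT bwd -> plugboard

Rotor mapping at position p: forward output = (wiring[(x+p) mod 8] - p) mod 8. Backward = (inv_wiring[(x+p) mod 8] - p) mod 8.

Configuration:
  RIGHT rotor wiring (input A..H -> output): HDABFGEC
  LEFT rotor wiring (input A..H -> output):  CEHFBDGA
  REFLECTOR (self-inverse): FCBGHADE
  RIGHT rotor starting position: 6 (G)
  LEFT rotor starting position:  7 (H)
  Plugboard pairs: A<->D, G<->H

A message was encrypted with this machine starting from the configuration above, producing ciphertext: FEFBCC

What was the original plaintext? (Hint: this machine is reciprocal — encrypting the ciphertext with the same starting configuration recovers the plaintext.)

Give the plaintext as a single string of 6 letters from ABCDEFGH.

Answer: HFBCEH

Derivation:
Char 1 ('F'): step: R->7, L=7; F->plug->F->R->G->L->E->refl->H->L'->H->R'->G->plug->H
Char 2 ('E'): step: R->0, L->0 (L advanced); E->plug->E->R->F->L->D->refl->G->L'->G->R'->F->plug->F
Char 3 ('F'): step: R->1, L=0; F->plug->F->R->D->L->F->refl->A->L'->H->R'->B->plug->B
Char 4 ('B'): step: R->2, L=0; B->plug->B->R->H->L->A->refl->F->L'->D->R'->C->plug->C
Char 5 ('C'): step: R->3, L=0; C->plug->C->R->D->L->F->refl->A->L'->H->R'->E->plug->E
Char 6 ('C'): step: R->4, L=0; C->plug->C->R->A->L->C->refl->B->L'->E->R'->G->plug->H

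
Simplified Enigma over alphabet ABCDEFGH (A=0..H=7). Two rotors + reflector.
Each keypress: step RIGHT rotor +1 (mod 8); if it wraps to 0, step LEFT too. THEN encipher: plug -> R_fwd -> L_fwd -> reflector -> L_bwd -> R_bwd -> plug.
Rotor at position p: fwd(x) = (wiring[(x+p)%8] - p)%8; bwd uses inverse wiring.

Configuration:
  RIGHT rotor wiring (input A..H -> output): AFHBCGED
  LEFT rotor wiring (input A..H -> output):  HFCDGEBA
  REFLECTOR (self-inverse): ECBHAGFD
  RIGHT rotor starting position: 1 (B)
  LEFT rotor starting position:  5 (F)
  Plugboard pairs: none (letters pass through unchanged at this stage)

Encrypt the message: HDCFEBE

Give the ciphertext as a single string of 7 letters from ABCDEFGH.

Char 1 ('H'): step: R->2, L=5; H->plug->H->R->D->L->C->refl->B->L'->H->R'->B->plug->B
Char 2 ('D'): step: R->3, L=5; D->plug->D->R->B->L->E->refl->A->L'->E->R'->H->plug->H
Char 3 ('C'): step: R->4, L=5; C->plug->C->R->A->L->H->refl->D->L'->C->R'->B->plug->B
Char 4 ('F'): step: R->5, L=5; F->plug->F->R->C->L->D->refl->H->L'->A->R'->E->plug->E
Char 5 ('E'): step: R->6, L=5; E->plug->E->R->B->L->E->refl->A->L'->E->R'->G->plug->G
Char 6 ('B'): step: R->7, L=5; B->plug->B->R->B->L->E->refl->A->L'->E->R'->A->plug->A
Char 7 ('E'): step: R->0, L->6 (L advanced); E->plug->E->R->C->L->B->refl->C->L'->B->R'->D->plug->D

Answer: BHBEGAD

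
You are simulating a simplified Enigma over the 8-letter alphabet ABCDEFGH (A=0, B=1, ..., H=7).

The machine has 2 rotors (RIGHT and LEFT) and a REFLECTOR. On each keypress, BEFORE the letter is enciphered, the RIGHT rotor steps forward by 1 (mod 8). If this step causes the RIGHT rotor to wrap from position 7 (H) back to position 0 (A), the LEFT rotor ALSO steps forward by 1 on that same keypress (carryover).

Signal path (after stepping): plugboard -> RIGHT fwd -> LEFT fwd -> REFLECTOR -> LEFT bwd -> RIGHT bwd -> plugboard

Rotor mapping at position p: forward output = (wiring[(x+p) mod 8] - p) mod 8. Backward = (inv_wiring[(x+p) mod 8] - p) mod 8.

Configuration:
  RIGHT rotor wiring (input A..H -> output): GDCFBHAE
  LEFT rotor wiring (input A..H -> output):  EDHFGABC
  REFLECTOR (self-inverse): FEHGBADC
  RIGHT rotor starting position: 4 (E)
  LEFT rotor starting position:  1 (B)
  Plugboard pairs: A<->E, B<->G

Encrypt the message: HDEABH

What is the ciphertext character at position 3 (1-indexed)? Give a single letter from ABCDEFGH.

Char 1 ('H'): step: R->5, L=1; H->plug->H->R->E->L->H->refl->C->L'->A->R'->G->plug->B
Char 2 ('D'): step: R->6, L=1; D->plug->D->R->F->L->A->refl->F->L'->D->R'->G->plug->B
Char 3 ('E'): step: R->7, L=1; E->plug->A->R->F->L->A->refl->F->L'->D->R'->D->plug->D

D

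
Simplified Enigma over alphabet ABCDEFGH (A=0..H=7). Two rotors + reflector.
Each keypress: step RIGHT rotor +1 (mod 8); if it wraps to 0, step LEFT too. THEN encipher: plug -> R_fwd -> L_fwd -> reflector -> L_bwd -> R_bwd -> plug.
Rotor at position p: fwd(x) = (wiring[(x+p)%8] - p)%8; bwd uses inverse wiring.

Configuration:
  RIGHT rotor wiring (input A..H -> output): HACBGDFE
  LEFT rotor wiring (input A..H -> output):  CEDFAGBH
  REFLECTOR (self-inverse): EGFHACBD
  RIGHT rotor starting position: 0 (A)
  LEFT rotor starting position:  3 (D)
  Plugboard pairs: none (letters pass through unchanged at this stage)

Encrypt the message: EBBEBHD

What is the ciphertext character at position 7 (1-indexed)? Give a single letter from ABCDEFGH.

Char 1 ('E'): step: R->1, L=3; E->plug->E->R->C->L->D->refl->H->L'->F->R'->D->plug->D
Char 2 ('B'): step: R->2, L=3; B->plug->B->R->H->L->A->refl->E->L'->E->R'->C->plug->C
Char 3 ('B'): step: R->3, L=3; B->plug->B->R->D->L->G->refl->B->L'->G->R'->A->plug->A
Char 4 ('E'): step: R->4, L=3; E->plug->E->R->D->L->G->refl->B->L'->G->R'->G->plug->G
Char 5 ('B'): step: R->5, L=3; B->plug->B->R->A->L->C->refl->F->L'->B->R'->H->plug->H
Char 6 ('H'): step: R->6, L=3; H->plug->H->R->F->L->H->refl->D->L'->C->R'->D->plug->D
Char 7 ('D'): step: R->7, L=3; D->plug->D->R->D->L->G->refl->B->L'->G->R'->H->plug->H

H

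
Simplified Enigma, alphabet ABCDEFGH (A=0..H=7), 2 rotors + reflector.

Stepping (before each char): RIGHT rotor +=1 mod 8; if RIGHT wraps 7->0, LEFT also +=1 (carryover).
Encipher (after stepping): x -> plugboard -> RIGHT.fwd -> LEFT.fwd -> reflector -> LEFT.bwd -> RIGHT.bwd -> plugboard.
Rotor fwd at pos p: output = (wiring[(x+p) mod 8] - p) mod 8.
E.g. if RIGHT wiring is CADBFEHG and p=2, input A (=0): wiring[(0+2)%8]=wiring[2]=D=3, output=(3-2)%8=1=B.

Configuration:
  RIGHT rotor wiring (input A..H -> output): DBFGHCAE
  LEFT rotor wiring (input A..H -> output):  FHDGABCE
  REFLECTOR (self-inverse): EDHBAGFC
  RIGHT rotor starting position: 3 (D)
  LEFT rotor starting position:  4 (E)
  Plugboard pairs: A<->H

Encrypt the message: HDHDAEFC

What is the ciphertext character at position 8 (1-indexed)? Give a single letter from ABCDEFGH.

Char 1 ('H'): step: R->4, L=4; H->plug->A->R->D->L->A->refl->E->L'->A->R'->D->plug->D
Char 2 ('D'): step: R->5, L=4; D->plug->D->R->G->L->H->refl->C->L'->H->R'->C->plug->C
Char 3 ('H'): step: R->6, L=4; H->plug->A->R->C->L->G->refl->F->L'->B->R'->G->plug->G
Char 4 ('D'): step: R->7, L=4; D->plug->D->R->G->L->H->refl->C->L'->H->R'->E->plug->E
Char 5 ('A'): step: R->0, L->5 (L advanced); A->plug->H->R->E->L->C->refl->H->L'->C->R'->F->plug->F
Char 6 ('E'): step: R->1, L=5; E->plug->E->R->B->L->F->refl->G->L'->F->R'->C->plug->C
Char 7 ('F'): step: R->2, L=5; F->plug->F->R->C->L->H->refl->C->L'->E->R'->B->plug->B
Char 8 ('C'): step: R->3, L=5; C->plug->C->R->H->L->D->refl->B->L'->G->R'->G->plug->G

G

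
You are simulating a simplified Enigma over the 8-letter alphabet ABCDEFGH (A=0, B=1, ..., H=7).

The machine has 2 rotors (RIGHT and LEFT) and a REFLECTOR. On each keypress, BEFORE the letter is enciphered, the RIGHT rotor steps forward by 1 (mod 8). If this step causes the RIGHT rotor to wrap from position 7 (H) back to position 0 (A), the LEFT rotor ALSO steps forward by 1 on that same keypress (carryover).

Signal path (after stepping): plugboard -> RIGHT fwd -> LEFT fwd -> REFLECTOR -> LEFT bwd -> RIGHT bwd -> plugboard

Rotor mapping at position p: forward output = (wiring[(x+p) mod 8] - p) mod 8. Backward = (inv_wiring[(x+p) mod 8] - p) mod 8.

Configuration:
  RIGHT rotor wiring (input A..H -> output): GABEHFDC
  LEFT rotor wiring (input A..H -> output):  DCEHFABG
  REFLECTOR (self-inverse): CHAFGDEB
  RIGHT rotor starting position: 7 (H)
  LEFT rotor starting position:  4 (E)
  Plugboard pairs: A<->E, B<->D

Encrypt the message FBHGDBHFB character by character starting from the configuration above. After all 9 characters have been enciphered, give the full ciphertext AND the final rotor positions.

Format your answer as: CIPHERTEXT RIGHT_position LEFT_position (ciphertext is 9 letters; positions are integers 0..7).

Char 1 ('F'): step: R->0, L->5 (L advanced); F->plug->F->R->F->L->H->refl->B->L'->C->R'->H->plug->H
Char 2 ('B'): step: R->1, L=5; B->plug->D->R->G->L->C->refl->A->L'->H->R'->A->plug->E
Char 3 ('H'): step: R->2, L=5; H->plug->H->R->G->L->C->refl->A->L'->H->R'->A->plug->E
Char 4 ('G'): step: R->3, L=5; G->plug->G->R->F->L->H->refl->B->L'->C->R'->C->plug->C
Char 5 ('D'): step: R->4, L=5; D->plug->B->R->B->L->E->refl->G->L'->D->R'->A->plug->E
Char 6 ('B'): step: R->5, L=5; B->plug->D->R->B->L->E->refl->G->L'->D->R'->E->plug->A
Char 7 ('H'): step: R->6, L=5; H->plug->H->R->H->L->A->refl->C->L'->G->R'->F->plug->F
Char 8 ('F'): step: R->7, L=5; F->plug->F->R->A->L->D->refl->F->L'->E->R'->H->plug->H
Char 9 ('B'): step: R->0, L->6 (L advanced); B->plug->D->R->E->L->G->refl->E->L'->D->R'->G->plug->G
Final: ciphertext=HEECEAFHG, RIGHT=0, LEFT=6

Answer: HEECEAFHG 0 6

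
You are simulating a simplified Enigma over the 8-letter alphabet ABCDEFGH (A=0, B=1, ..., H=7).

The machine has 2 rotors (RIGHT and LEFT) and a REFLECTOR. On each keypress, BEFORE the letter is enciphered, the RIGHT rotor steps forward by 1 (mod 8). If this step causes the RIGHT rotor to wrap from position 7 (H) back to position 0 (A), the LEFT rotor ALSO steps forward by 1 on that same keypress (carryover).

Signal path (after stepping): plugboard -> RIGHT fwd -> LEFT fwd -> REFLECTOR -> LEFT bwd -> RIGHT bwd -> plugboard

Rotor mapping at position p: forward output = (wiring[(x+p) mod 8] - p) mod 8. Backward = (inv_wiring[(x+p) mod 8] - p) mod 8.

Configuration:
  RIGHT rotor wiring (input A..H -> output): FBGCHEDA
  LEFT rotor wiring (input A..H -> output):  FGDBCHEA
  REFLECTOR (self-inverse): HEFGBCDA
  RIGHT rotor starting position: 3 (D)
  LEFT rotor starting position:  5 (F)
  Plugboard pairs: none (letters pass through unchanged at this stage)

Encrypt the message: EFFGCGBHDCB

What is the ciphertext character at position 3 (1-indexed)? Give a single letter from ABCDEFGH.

Char 1 ('E'): step: R->4, L=5; E->plug->E->R->B->L->H->refl->A->L'->D->R'->A->plug->A
Char 2 ('F'): step: R->5, L=5; F->plug->F->R->B->L->H->refl->A->L'->D->R'->C->plug->C
Char 3 ('F'): step: R->6, L=5; F->plug->F->R->E->L->B->refl->E->L'->G->R'->H->plug->H

H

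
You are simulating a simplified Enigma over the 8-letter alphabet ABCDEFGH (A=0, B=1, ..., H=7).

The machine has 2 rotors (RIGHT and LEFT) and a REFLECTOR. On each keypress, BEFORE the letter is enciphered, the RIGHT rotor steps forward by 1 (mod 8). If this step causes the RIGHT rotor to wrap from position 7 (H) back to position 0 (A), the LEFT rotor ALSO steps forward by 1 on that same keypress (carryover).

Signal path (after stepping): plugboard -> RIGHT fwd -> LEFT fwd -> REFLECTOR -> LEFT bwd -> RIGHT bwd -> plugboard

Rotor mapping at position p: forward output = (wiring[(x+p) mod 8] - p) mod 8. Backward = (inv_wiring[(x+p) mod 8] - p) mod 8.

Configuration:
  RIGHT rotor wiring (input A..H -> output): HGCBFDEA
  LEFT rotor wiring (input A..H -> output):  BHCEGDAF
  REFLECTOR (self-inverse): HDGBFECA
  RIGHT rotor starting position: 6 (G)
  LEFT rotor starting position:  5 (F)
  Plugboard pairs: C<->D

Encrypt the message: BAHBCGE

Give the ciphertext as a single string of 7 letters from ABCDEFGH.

Answer: GGBHAAA

Derivation:
Char 1 ('B'): step: R->7, L=5; B->plug->B->R->A->L->G->refl->C->L'->E->R'->G->plug->G
Char 2 ('A'): step: R->0, L->6 (L advanced); A->plug->A->R->H->L->F->refl->E->L'->E->R'->G->plug->G
Char 3 ('H'): step: R->1, L=6; H->plug->H->R->G->L->A->refl->H->L'->B->R'->B->plug->B
Char 4 ('B'): step: R->2, L=6; B->plug->B->R->H->L->F->refl->E->L'->E->R'->H->plug->H
Char 5 ('C'): step: R->3, L=6; C->plug->D->R->B->L->H->refl->A->L'->G->R'->A->plug->A
Char 6 ('G'): step: R->4, L=6; G->plug->G->R->G->L->A->refl->H->L'->B->R'->A->plug->A
Char 7 ('E'): step: R->5, L=6; E->plug->E->R->B->L->H->refl->A->L'->G->R'->A->plug->A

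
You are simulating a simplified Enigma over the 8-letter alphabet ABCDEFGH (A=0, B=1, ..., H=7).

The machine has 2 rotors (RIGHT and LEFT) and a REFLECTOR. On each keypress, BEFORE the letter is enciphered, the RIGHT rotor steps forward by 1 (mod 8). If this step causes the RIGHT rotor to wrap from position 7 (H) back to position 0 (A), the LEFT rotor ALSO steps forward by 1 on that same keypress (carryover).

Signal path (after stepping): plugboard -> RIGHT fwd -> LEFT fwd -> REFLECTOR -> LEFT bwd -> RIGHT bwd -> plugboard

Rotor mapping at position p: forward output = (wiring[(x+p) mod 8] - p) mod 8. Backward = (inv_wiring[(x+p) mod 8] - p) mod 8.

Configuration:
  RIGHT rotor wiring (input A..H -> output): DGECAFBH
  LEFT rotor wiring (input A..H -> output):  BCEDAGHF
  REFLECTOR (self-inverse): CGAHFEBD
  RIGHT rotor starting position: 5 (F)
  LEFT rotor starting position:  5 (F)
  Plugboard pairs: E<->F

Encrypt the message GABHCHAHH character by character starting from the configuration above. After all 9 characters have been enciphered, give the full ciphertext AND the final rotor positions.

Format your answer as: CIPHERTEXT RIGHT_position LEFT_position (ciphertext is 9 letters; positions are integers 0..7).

Char 1 ('G'): step: R->6, L=5; G->plug->G->R->C->L->A->refl->C->L'->B->R'->B->plug->B
Char 2 ('A'): step: R->7, L=5; A->plug->A->R->A->L->B->refl->G->L'->G->R'->G->plug->G
Char 3 ('B'): step: R->0, L->6 (L advanced); B->plug->B->R->G->L->C->refl->A->L'->H->R'->H->plug->H
Char 4 ('H'): step: R->1, L=6; H->plug->H->R->C->L->D->refl->H->L'->B->R'->C->plug->C
Char 5 ('C'): step: R->2, L=6; C->plug->C->R->G->L->C->refl->A->L'->H->R'->E->plug->F
Char 6 ('H'): step: R->3, L=6; H->plug->H->R->B->L->H->refl->D->L'->C->R'->C->plug->C
Char 7 ('A'): step: R->4, L=6; A->plug->A->R->E->L->G->refl->B->L'->A->R'->G->plug->G
Char 8 ('H'): step: R->5, L=6; H->plug->H->R->D->L->E->refl->F->L'->F->R'->G->plug->G
Char 9 ('H'): step: R->6, L=6; H->plug->H->R->H->L->A->refl->C->L'->G->R'->E->plug->F
Final: ciphertext=BGHCFCGGF, RIGHT=6, LEFT=6

Answer: BGHCFCGGF 6 6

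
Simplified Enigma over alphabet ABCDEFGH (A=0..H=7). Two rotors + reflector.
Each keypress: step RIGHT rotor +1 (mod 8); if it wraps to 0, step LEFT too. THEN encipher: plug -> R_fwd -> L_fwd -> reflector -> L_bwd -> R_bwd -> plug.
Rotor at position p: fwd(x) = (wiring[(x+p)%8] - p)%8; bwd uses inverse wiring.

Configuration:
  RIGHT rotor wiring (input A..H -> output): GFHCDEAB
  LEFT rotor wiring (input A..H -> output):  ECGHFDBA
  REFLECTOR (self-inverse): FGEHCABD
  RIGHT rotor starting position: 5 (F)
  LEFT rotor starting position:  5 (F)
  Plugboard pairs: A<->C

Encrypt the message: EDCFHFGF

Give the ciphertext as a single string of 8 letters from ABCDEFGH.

Char 1 ('E'): step: R->6, L=5; E->plug->E->R->B->L->E->refl->C->L'->G->R'->H->plug->H
Char 2 ('D'): step: R->7, L=5; D->plug->D->R->A->L->G->refl->B->L'->F->R'->G->plug->G
Char 3 ('C'): step: R->0, L->6 (L advanced); C->plug->A->R->G->L->H->refl->D->L'->A->R'->G->plug->G
Char 4 ('F'): step: R->1, L=6; F->plug->F->R->H->L->F->refl->A->L'->E->R'->A->plug->C
Char 5 ('H'): step: R->2, L=6; H->plug->H->R->D->L->E->refl->C->L'->B->R'->C->plug->A
Char 6 ('F'): step: R->3, L=6; F->plug->F->R->D->L->E->refl->C->L'->B->R'->C->plug->A
Char 7 ('G'): step: R->4, L=6; G->plug->G->R->D->L->E->refl->C->L'->B->R'->F->plug->F
Char 8 ('F'): step: R->5, L=6; F->plug->F->R->C->L->G->refl->B->L'->F->R'->G->plug->G

Answer: HGGCAAFG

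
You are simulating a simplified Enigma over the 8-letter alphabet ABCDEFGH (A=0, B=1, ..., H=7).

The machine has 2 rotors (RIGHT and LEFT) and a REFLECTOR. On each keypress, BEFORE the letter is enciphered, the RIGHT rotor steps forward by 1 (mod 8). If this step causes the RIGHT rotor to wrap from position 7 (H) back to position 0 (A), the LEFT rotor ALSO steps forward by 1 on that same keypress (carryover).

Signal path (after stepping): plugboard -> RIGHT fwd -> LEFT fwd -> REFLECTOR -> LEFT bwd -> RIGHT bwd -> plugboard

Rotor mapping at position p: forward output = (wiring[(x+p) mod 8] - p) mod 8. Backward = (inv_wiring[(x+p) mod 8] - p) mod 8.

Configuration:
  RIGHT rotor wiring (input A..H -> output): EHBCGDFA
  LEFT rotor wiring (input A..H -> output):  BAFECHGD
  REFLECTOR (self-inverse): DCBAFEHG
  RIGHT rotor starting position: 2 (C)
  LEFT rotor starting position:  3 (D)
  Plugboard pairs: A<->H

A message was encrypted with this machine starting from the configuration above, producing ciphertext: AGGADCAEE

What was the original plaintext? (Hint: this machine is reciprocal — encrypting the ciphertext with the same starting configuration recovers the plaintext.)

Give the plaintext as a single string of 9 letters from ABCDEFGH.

Answer: DCADABBBG

Derivation:
Char 1 ('A'): step: R->3, L=3; A->plug->H->R->G->L->F->refl->E->L'->C->R'->D->plug->D
Char 2 ('G'): step: R->4, L=3; G->plug->G->R->F->L->G->refl->H->L'->B->R'->C->plug->C
Char 3 ('G'): step: R->5, L=3; G->plug->G->R->F->L->G->refl->H->L'->B->R'->H->plug->A
Char 4 ('A'): step: R->6, L=3; A->plug->H->R->F->L->G->refl->H->L'->B->R'->D->plug->D
Char 5 ('D'): step: R->7, L=3; D->plug->D->R->C->L->E->refl->F->L'->G->R'->H->plug->A
Char 6 ('C'): step: R->0, L->4 (L advanced); C->plug->C->R->B->L->D->refl->A->L'->H->R'->B->plug->B
Char 7 ('A'): step: R->1, L=4; A->plug->H->R->D->L->H->refl->G->L'->A->R'->B->plug->B
Char 8 ('E'): step: R->2, L=4; E->plug->E->R->D->L->H->refl->G->L'->A->R'->B->plug->B
Char 9 ('E'): step: R->3, L=4; E->plug->E->R->F->L->E->refl->F->L'->E->R'->G->plug->G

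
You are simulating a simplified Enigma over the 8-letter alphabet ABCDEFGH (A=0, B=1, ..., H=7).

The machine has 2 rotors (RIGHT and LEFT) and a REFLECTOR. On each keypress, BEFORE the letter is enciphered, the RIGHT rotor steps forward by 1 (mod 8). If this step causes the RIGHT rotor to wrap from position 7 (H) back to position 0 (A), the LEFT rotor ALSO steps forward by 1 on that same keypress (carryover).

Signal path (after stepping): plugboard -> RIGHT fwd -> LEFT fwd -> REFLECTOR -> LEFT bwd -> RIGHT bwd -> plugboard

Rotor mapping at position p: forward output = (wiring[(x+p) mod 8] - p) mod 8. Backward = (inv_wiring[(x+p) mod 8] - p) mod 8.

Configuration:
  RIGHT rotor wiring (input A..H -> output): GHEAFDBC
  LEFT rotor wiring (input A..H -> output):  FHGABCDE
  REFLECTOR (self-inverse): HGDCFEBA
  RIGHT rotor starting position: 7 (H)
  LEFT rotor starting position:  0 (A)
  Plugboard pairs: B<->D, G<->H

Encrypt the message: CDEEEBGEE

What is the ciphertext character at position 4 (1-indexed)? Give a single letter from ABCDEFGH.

Char 1 ('C'): step: R->0, L->1 (L advanced); C->plug->C->R->E->L->B->refl->G->L'->A->R'->D->plug->B
Char 2 ('D'): step: R->1, L=1; D->plug->B->R->D->L->A->refl->H->L'->C->R'->E->plug->E
Char 3 ('E'): step: R->2, L=1; E->plug->E->R->H->L->E->refl->F->L'->B->R'->D->plug->B
Char 4 ('E'): step: R->3, L=1; E->plug->E->R->H->L->E->refl->F->L'->B->R'->H->plug->G

G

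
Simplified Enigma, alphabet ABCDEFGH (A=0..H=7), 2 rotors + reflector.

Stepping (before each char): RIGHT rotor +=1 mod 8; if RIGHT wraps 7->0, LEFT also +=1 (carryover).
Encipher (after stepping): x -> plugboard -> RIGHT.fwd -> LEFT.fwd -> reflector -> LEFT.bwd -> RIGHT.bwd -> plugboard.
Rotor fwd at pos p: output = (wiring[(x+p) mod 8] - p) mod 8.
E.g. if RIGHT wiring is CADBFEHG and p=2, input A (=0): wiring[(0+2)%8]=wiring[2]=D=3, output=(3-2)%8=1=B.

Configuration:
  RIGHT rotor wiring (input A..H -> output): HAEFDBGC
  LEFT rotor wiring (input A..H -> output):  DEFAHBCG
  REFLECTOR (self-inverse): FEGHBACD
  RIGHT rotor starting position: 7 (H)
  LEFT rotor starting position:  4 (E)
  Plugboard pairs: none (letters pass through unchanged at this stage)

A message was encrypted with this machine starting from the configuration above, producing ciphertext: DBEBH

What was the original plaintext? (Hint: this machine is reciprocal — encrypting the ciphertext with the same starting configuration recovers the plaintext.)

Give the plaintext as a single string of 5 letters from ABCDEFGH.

Char 1 ('D'): step: R->0, L->5 (L advanced); D->plug->D->R->F->L->A->refl->F->L'->B->R'->F->plug->F
Char 2 ('B'): step: R->1, L=5; B->plug->B->R->D->L->G->refl->C->L'->H->R'->A->plug->A
Char 3 ('E'): step: R->2, L=5; E->plug->E->R->E->L->H->refl->D->L'->G->R'->H->plug->H
Char 4 ('B'): step: R->3, L=5; B->plug->B->R->A->L->E->refl->B->L'->C->R'->A->plug->A
Char 5 ('H'): step: R->4, L=5; H->plug->H->R->B->L->F->refl->A->L'->F->R'->B->plug->B

Answer: FAHAB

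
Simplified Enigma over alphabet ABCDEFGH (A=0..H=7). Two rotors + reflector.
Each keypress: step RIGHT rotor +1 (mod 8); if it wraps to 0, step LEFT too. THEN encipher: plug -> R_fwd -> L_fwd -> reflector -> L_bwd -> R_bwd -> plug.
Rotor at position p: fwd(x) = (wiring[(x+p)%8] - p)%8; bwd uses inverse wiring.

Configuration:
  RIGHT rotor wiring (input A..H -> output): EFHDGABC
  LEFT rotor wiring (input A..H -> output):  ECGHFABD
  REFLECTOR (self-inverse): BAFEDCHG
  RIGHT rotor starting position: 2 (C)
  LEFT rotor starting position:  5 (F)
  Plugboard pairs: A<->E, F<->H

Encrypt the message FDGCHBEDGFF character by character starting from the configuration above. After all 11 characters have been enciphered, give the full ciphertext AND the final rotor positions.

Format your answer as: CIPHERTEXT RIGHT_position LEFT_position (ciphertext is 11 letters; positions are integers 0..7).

Char 1 ('F'): step: R->3, L=5; F->plug->H->R->E->L->F->refl->C->L'->G->R'->D->plug->D
Char 2 ('D'): step: R->4, L=5; D->plug->D->R->G->L->C->refl->F->L'->E->R'->B->plug->B
Char 3 ('G'): step: R->5, L=5; G->plug->G->R->G->L->C->refl->F->L'->E->R'->B->plug->B
Char 4 ('C'): step: R->6, L=5; C->plug->C->R->G->L->C->refl->F->L'->E->R'->B->plug->B
Char 5 ('H'): step: R->7, L=5; H->plug->F->R->H->L->A->refl->B->L'->F->R'->B->plug->B
Char 6 ('B'): step: R->0, L->6 (L advanced); B->plug->B->R->F->L->B->refl->A->L'->E->R'->A->plug->E
Char 7 ('E'): step: R->1, L=6; E->plug->A->R->E->L->A->refl->B->L'->F->R'->D->plug->D
Char 8 ('D'): step: R->2, L=6; D->plug->D->R->G->L->H->refl->G->L'->C->R'->G->plug->G
Char 9 ('G'): step: R->3, L=6; G->plug->G->R->C->L->G->refl->H->L'->G->R'->D->plug->D
Char 10 ('F'): step: R->4, L=6; F->plug->H->R->H->L->C->refl->F->L'->B->R'->F->plug->H
Char 11 ('F'): step: R->5, L=6; F->plug->H->R->B->L->F->refl->C->L'->H->R'->D->plug->D
Final: ciphertext=DBBBBEDGDHD, RIGHT=5, LEFT=6

Answer: DBBBBEDGDHD 5 6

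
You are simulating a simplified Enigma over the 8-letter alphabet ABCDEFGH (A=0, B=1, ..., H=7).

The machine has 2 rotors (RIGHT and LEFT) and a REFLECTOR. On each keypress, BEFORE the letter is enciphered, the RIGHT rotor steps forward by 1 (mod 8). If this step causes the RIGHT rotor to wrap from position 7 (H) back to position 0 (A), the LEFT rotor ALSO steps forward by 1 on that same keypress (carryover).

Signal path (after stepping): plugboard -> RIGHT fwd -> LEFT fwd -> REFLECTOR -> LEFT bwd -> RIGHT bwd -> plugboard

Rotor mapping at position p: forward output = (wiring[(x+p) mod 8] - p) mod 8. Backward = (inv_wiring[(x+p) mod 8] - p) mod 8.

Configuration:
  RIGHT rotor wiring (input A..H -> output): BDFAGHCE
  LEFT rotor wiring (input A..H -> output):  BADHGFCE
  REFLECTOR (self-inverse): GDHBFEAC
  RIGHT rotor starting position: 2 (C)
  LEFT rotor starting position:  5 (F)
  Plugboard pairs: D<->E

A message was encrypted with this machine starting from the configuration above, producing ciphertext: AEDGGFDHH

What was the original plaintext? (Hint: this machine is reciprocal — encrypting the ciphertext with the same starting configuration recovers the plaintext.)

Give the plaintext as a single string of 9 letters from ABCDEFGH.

Answer: GDAEABFBA

Derivation:
Char 1 ('A'): step: R->3, L=5; A->plug->A->R->F->L->G->refl->A->L'->A->R'->G->plug->G
Char 2 ('E'): step: R->4, L=5; E->plug->D->R->A->L->A->refl->G->L'->F->R'->E->plug->D
Char 3 ('D'): step: R->5, L=5; D->plug->E->R->G->L->C->refl->H->L'->C->R'->A->plug->A
Char 4 ('G'): step: R->6, L=5; G->plug->G->R->A->L->A->refl->G->L'->F->R'->D->plug->E
Char 5 ('G'): step: R->7, L=5; G->plug->G->R->A->L->A->refl->G->L'->F->R'->A->plug->A
Char 6 ('F'): step: R->0, L->6 (L advanced); F->plug->F->R->H->L->H->refl->C->L'->D->R'->B->plug->B
Char 7 ('D'): step: R->1, L=6; D->plug->E->R->G->L->A->refl->G->L'->B->R'->F->plug->F
Char 8 ('H'): step: R->2, L=6; H->plug->H->R->B->L->G->refl->A->L'->G->R'->B->plug->B
Char 9 ('H'): step: R->3, L=6; H->plug->H->R->C->L->D->refl->B->L'->F->R'->A->plug->A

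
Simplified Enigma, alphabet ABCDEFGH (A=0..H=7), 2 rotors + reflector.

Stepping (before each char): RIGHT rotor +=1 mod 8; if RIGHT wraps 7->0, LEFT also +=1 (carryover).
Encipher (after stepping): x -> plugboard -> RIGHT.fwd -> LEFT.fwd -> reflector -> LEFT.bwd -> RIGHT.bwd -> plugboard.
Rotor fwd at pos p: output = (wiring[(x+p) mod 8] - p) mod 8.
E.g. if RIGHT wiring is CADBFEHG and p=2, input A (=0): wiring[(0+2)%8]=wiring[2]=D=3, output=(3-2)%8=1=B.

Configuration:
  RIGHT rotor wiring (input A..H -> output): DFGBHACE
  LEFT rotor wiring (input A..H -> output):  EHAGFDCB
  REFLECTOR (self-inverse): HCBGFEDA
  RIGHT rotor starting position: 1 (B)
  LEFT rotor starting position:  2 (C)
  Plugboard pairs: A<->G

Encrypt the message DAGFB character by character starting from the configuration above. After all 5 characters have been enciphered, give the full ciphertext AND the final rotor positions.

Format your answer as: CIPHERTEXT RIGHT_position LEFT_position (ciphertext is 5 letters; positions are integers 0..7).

Char 1 ('D'): step: R->2, L=2; D->plug->D->R->G->L->C->refl->B->L'->D->R'->H->plug->H
Char 2 ('A'): step: R->3, L=2; A->plug->G->R->C->L->D->refl->G->L'->A->R'->F->plug->F
Char 3 ('G'): step: R->4, L=2; G->plug->A->R->D->L->B->refl->C->L'->G->R'->C->plug->C
Char 4 ('F'): step: R->5, L=2; F->plug->F->R->B->L->E->refl->F->L'->H->R'->C->plug->C
Char 5 ('B'): step: R->6, L=2; B->plug->B->R->G->L->C->refl->B->L'->D->R'->F->plug->F
Final: ciphertext=HFCCF, RIGHT=6, LEFT=2

Answer: HFCCF 6 2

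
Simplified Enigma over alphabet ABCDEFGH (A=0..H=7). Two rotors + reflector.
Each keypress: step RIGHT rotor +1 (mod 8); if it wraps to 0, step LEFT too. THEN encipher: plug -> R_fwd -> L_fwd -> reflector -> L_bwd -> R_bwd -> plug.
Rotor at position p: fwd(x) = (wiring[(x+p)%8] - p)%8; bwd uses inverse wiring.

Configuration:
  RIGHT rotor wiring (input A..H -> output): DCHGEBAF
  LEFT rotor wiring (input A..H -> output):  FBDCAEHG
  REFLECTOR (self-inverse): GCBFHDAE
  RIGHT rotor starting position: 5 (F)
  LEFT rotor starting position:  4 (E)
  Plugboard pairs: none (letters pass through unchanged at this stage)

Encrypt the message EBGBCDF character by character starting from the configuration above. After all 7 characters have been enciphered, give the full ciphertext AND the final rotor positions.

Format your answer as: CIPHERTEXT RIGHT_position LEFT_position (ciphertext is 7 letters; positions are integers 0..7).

Answer: BCEFGAE 4 5

Derivation:
Char 1 ('E'): step: R->6, L=4; E->plug->E->R->B->L->A->refl->G->L'->H->R'->B->plug->B
Char 2 ('B'): step: R->7, L=4; B->plug->B->R->E->L->B->refl->C->L'->D->R'->C->plug->C
Char 3 ('G'): step: R->0, L->5 (L advanced); G->plug->G->R->A->L->H->refl->E->L'->E->R'->E->plug->E
Char 4 ('B'): step: R->1, L=5; B->plug->B->R->G->L->F->refl->D->L'->H->R'->F->plug->F
Char 5 ('C'): step: R->2, L=5; C->plug->C->R->C->L->B->refl->C->L'->B->R'->G->plug->G
Char 6 ('D'): step: R->3, L=5; D->plug->D->R->F->L->G->refl->A->L'->D->R'->A->plug->A
Char 7 ('F'): step: R->4, L=5; F->plug->F->R->G->L->F->refl->D->L'->H->R'->E->plug->E
Final: ciphertext=BCEFGAE, RIGHT=4, LEFT=5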